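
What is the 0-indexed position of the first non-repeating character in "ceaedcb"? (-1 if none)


Input: ceaedcb
Character frequencies:
  'a': 1
  'b': 1
  'c': 2
  'd': 1
  'e': 2
Scanning left to right for freq == 1:
  Position 0 ('c'): freq=2, skip
  Position 1 ('e'): freq=2, skip
  Position 2 ('a'): unique! => answer = 2

2


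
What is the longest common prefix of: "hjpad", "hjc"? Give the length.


Words: hjpad, hjc
  Position 0: all 'h' => match
  Position 1: all 'j' => match
  Position 2: ('p', 'c') => mismatch, stop
LCP = "hj" (length 2)

2


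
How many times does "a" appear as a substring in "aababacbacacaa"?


Searching for "a" in "aababacbacacaa"
Scanning each position:
  Position 0: "a" => MATCH
  Position 1: "a" => MATCH
  Position 2: "b" => no
  Position 3: "a" => MATCH
  Position 4: "b" => no
  Position 5: "a" => MATCH
  Position 6: "c" => no
  Position 7: "b" => no
  Position 8: "a" => MATCH
  Position 9: "c" => no
  Position 10: "a" => MATCH
  Position 11: "c" => no
  Position 12: "a" => MATCH
  Position 13: "a" => MATCH
Total occurrences: 8

8


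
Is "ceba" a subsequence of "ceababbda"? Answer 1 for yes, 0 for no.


Check if "ceba" is a subsequence of "ceababbda"
Greedy scan:
  Position 0 ('c'): matches sub[0] = 'c'
  Position 1 ('e'): matches sub[1] = 'e'
  Position 2 ('a'): no match needed
  Position 3 ('b'): matches sub[2] = 'b'
  Position 4 ('a'): matches sub[3] = 'a'
  Position 5 ('b'): no match needed
  Position 6 ('b'): no match needed
  Position 7 ('d'): no match needed
  Position 8 ('a'): no match needed
All 4 characters matched => is a subsequence

1


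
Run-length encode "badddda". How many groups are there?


Input: badddda
Scanning for consecutive runs:
  Group 1: 'b' x 1 (positions 0-0)
  Group 2: 'a' x 1 (positions 1-1)
  Group 3: 'd' x 4 (positions 2-5)
  Group 4: 'a' x 1 (positions 6-6)
Total groups: 4

4


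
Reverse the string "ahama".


Input: ahama
Reading characters right to left:
  Position 4: 'a'
  Position 3: 'm'
  Position 2: 'a'
  Position 1: 'h'
  Position 0: 'a'
Reversed: amaha

amaha


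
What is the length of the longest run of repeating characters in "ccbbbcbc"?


Input: "ccbbbcbc"
Scanning for longest run:
  Position 1 ('c'): continues run of 'c', length=2
  Position 2 ('b'): new char, reset run to 1
  Position 3 ('b'): continues run of 'b', length=2
  Position 4 ('b'): continues run of 'b', length=3
  Position 5 ('c'): new char, reset run to 1
  Position 6 ('b'): new char, reset run to 1
  Position 7 ('c'): new char, reset run to 1
Longest run: 'b' with length 3

3


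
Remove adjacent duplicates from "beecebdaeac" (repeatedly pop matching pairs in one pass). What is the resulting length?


Input: beecebdaeac
Stack-based adjacent duplicate removal:
  Read 'b': push. Stack: b
  Read 'e': push. Stack: be
  Read 'e': matches stack top 'e' => pop. Stack: b
  Read 'c': push. Stack: bc
  Read 'e': push. Stack: bce
  Read 'b': push. Stack: bceb
  Read 'd': push. Stack: bcebd
  Read 'a': push. Stack: bcebda
  Read 'e': push. Stack: bcebdae
  Read 'a': push. Stack: bcebdaea
  Read 'c': push. Stack: bcebdaeac
Final stack: "bcebdaeac" (length 9)

9


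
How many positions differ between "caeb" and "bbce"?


Comparing "caeb" and "bbce" position by position:
  Position 0: 'c' vs 'b' => DIFFER
  Position 1: 'a' vs 'b' => DIFFER
  Position 2: 'e' vs 'c' => DIFFER
  Position 3: 'b' vs 'e' => DIFFER
Positions that differ: 4

4


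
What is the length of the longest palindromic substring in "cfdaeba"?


Input: "cfdaeba"
Checking substrings for palindromes:
  No multi-char palindromic substrings found
Longest palindromic substring: "c" with length 1

1


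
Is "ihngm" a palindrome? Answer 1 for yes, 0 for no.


Input: ihngm
Reversed: mgnhi
  Compare pos 0 ('i') with pos 4 ('m'): MISMATCH
  Compare pos 1 ('h') with pos 3 ('g'): MISMATCH
Result: not a palindrome

0


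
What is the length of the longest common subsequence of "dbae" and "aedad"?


LCS of "dbae" and "aedad"
DP table:
           a    e    d    a    d
      0    0    0    0    0    0
  d   0    0    0    1    1    1
  b   0    0    0    1    1    1
  a   0    1    1    1    2    2
  e   0    1    2    2    2    2
LCS length = dp[4][5] = 2

2


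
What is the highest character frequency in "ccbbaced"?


Input: ccbbaced
Character counts:
  'a': 1
  'b': 2
  'c': 3
  'd': 1
  'e': 1
Maximum frequency: 3

3


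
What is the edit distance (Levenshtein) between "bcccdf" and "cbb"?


Computing edit distance: "bcccdf" -> "cbb"
DP table:
           c    b    b
      0    1    2    3
  b   1    1    1    2
  c   2    1    2    2
  c   3    2    2    3
  c   4    3    3    3
  d   5    4    4    4
  f   6    5    5    5
Edit distance = dp[6][3] = 5

5


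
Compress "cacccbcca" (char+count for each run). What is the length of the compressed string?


Input: cacccbcca
Runs:
  'c' x 1 => "c1"
  'a' x 1 => "a1"
  'c' x 3 => "c3"
  'b' x 1 => "b1"
  'c' x 2 => "c2"
  'a' x 1 => "a1"
Compressed: "c1a1c3b1c2a1"
Compressed length: 12

12


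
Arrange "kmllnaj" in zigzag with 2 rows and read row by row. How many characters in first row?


Zigzag "kmllnaj" into 2 rows:
Placing characters:
  'k' => row 0
  'm' => row 1
  'l' => row 0
  'l' => row 1
  'n' => row 0
  'a' => row 1
  'j' => row 0
Rows:
  Row 0: "klnj"
  Row 1: "mla"
First row length: 4

4


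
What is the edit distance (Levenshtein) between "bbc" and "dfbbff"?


Computing edit distance: "bbc" -> "dfbbff"
DP table:
           d    f    b    b    f    f
      0    1    2    3    4    5    6
  b   1    1    2    2    3    4    5
  b   2    2    2    2    2    3    4
  c   3    3    3    3    3    3    4
Edit distance = dp[3][6] = 4

4


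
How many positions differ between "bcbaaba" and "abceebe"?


Comparing "bcbaaba" and "abceebe" position by position:
  Position 0: 'b' vs 'a' => DIFFER
  Position 1: 'c' vs 'b' => DIFFER
  Position 2: 'b' vs 'c' => DIFFER
  Position 3: 'a' vs 'e' => DIFFER
  Position 4: 'a' vs 'e' => DIFFER
  Position 5: 'b' vs 'b' => same
  Position 6: 'a' vs 'e' => DIFFER
Positions that differ: 6

6


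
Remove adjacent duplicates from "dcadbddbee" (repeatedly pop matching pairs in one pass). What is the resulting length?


Input: dcadbddbee
Stack-based adjacent duplicate removal:
  Read 'd': push. Stack: d
  Read 'c': push. Stack: dc
  Read 'a': push. Stack: dca
  Read 'd': push. Stack: dcad
  Read 'b': push. Stack: dcadb
  Read 'd': push. Stack: dcadbd
  Read 'd': matches stack top 'd' => pop. Stack: dcadb
  Read 'b': matches stack top 'b' => pop. Stack: dcad
  Read 'e': push. Stack: dcade
  Read 'e': matches stack top 'e' => pop. Stack: dcad
Final stack: "dcad" (length 4)

4


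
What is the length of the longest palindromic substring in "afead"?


Input: "afead"
Checking substrings for palindromes:
  No multi-char palindromic substrings found
Longest palindromic substring: "a" with length 1

1


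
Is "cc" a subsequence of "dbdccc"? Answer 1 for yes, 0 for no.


Check if "cc" is a subsequence of "dbdccc"
Greedy scan:
  Position 0 ('d'): no match needed
  Position 1 ('b'): no match needed
  Position 2 ('d'): no match needed
  Position 3 ('c'): matches sub[0] = 'c'
  Position 4 ('c'): matches sub[1] = 'c'
  Position 5 ('c'): no match needed
All 2 characters matched => is a subsequence

1


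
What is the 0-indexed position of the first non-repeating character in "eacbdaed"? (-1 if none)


Input: eacbdaed
Character frequencies:
  'a': 2
  'b': 1
  'c': 1
  'd': 2
  'e': 2
Scanning left to right for freq == 1:
  Position 0 ('e'): freq=2, skip
  Position 1 ('a'): freq=2, skip
  Position 2 ('c'): unique! => answer = 2

2


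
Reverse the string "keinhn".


Input: keinhn
Reading characters right to left:
  Position 5: 'n'
  Position 4: 'h'
  Position 3: 'n'
  Position 2: 'i'
  Position 1: 'e'
  Position 0: 'k'
Reversed: nhniek

nhniek


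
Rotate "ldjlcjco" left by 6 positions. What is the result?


Input: "ldjlcjco", rotate left by 6
First 6 characters: "ldjlcj"
Remaining characters: "co"
Concatenate remaining + first: "co" + "ldjlcj" = "coldjlcj"

coldjlcj


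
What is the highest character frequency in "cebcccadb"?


Input: cebcccadb
Character counts:
  'a': 1
  'b': 2
  'c': 4
  'd': 1
  'e': 1
Maximum frequency: 4

4


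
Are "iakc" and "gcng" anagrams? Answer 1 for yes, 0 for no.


Strings: "iakc", "gcng"
Sorted first:  acik
Sorted second: cggn
Differ at position 0: 'a' vs 'c' => not anagrams

0


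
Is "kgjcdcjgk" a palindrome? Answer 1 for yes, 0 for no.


Input: kgjcdcjgk
Reversed: kgjcdcjgk
  Compare pos 0 ('k') with pos 8 ('k'): match
  Compare pos 1 ('g') with pos 7 ('g'): match
  Compare pos 2 ('j') with pos 6 ('j'): match
  Compare pos 3 ('c') with pos 5 ('c'): match
Result: palindrome

1


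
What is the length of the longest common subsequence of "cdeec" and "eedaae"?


LCS of "cdeec" and "eedaae"
DP table:
           e    e    d    a    a    e
      0    0    0    0    0    0    0
  c   0    0    0    0    0    0    0
  d   0    0    0    1    1    1    1
  e   0    1    1    1    1    1    2
  e   0    1    2    2    2    2    2
  c   0    1    2    2    2    2    2
LCS length = dp[5][6] = 2

2


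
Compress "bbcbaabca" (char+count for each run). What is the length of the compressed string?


Input: bbcbaabca
Runs:
  'b' x 2 => "b2"
  'c' x 1 => "c1"
  'b' x 1 => "b1"
  'a' x 2 => "a2"
  'b' x 1 => "b1"
  'c' x 1 => "c1"
  'a' x 1 => "a1"
Compressed: "b2c1b1a2b1c1a1"
Compressed length: 14

14


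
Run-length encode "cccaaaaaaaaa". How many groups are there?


Input: cccaaaaaaaaa
Scanning for consecutive runs:
  Group 1: 'c' x 3 (positions 0-2)
  Group 2: 'a' x 9 (positions 3-11)
Total groups: 2

2


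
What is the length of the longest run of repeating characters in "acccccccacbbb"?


Input: "acccccccacbbb"
Scanning for longest run:
  Position 1 ('c'): new char, reset run to 1
  Position 2 ('c'): continues run of 'c', length=2
  Position 3 ('c'): continues run of 'c', length=3
  Position 4 ('c'): continues run of 'c', length=4
  Position 5 ('c'): continues run of 'c', length=5
  Position 6 ('c'): continues run of 'c', length=6
  Position 7 ('c'): continues run of 'c', length=7
  Position 8 ('a'): new char, reset run to 1
  Position 9 ('c'): new char, reset run to 1
  Position 10 ('b'): new char, reset run to 1
  Position 11 ('b'): continues run of 'b', length=2
  Position 12 ('b'): continues run of 'b', length=3
Longest run: 'c' with length 7

7


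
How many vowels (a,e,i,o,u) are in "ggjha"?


Input: ggjha
Checking each character:
  'g' at position 0: consonant
  'g' at position 1: consonant
  'j' at position 2: consonant
  'h' at position 3: consonant
  'a' at position 4: vowel (running total: 1)
Total vowels: 1

1


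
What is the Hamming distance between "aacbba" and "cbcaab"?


Comparing "aacbba" and "cbcaab" position by position:
  Position 0: 'a' vs 'c' => differ
  Position 1: 'a' vs 'b' => differ
  Position 2: 'c' vs 'c' => same
  Position 3: 'b' vs 'a' => differ
  Position 4: 'b' vs 'a' => differ
  Position 5: 'a' vs 'b' => differ
Total differences (Hamming distance): 5

5


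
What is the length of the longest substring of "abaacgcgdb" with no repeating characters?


Input: "abaacgcgdb"
Sliding window (track last position of each char):
  Position 0 ('a'): window [0,0] length 1 -- new best
  Position 1 ('b'): window [0,1] length 2 -- new best
  Position 2 ('a'): repeat (last at 0), move window start to 1
  Position 2 ('a'): window [1,2] length 2
  Position 3 ('a'): repeat (last at 2), move window start to 3
  Position 3 ('a'): window [3,3] length 1
  Position 4 ('c'): window [3,4] length 2
  Position 5 ('g'): window [3,5] length 3 -- new best
  Position 6 ('c'): repeat (last at 4), move window start to 5
  Position 6 ('c'): window [5,6] length 2
  Position 7 ('g'): repeat (last at 5), move window start to 6
  Position 7 ('g'): window [6,7] length 2
  Position 8 ('d'): window [6,8] length 3
  Position 9 ('b'): window [6,9] length 4 -- new best
Longest substring with no repeats: "cgdb" with length 4

4


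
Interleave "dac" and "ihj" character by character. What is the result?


Interleaving "dac" and "ihj":
  Position 0: 'd' from first, 'i' from second => "di"
  Position 1: 'a' from first, 'h' from second => "ah"
  Position 2: 'c' from first, 'j' from second => "cj"
Result: diahcj

diahcj


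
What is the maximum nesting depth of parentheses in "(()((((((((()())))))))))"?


Input: "(()((((((((()())))))))))"
Tracking depth:
  Position 0 '(': depth becomes 1
  Position 1 '(': depth becomes 2
  Position 2 ')': depth becomes 1
  Position 3 '(': depth becomes 2
  Position 4 '(': depth becomes 3
  Position 5 '(': depth becomes 4
  Position 6 '(': depth becomes 5
  Position 7 '(': depth becomes 6
  Position 8 '(': depth becomes 7
  Position 9 '(': depth becomes 8
  Position 10 '(': depth becomes 9
  Position 11 '(': depth becomes 10
  Position 12 ')': depth becomes 9
  Position 13 '(': depth becomes 10
  Position 14 ')': depth becomes 9
  Position 15 ')': depth becomes 8
  Position 16 ')': depth becomes 7
  Position 17 ')': depth becomes 6
  Position 18 ')': depth becomes 5
  Position 19 ')': depth becomes 4
  Position 20 ')': depth becomes 3
  Position 21 ')': depth becomes 2
  Position 22 ')': depth becomes 1
  Position 23 ')': depth becomes 0
Maximum depth reached: 10

10


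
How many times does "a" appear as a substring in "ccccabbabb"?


Searching for "a" in "ccccabbabb"
Scanning each position:
  Position 0: "c" => no
  Position 1: "c" => no
  Position 2: "c" => no
  Position 3: "c" => no
  Position 4: "a" => MATCH
  Position 5: "b" => no
  Position 6: "b" => no
  Position 7: "a" => MATCH
  Position 8: "b" => no
  Position 9: "b" => no
Total occurrences: 2

2


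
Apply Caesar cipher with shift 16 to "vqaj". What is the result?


Caesar cipher: shift "vqaj" by 16
  'v' (pos 21) + 16 = pos 11 = 'l'
  'q' (pos 16) + 16 = pos 6 = 'g'
  'a' (pos 0) + 16 = pos 16 = 'q'
  'j' (pos 9) + 16 = pos 25 = 'z'
Result: lgqz

lgqz


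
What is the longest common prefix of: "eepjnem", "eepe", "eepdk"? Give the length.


Words: eepjnem, eepe, eepdk
  Position 0: all 'e' => match
  Position 1: all 'e' => match
  Position 2: all 'p' => match
  Position 3: ('j', 'e', 'd') => mismatch, stop
LCP = "eep" (length 3)

3


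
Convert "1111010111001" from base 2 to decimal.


Input: "1111010111001" in base 2
Positional expansion:
  Digit '1' (value 1) x 2^12 = 4096
  Digit '1' (value 1) x 2^11 = 2048
  Digit '1' (value 1) x 2^10 = 1024
  Digit '1' (value 1) x 2^9 = 512
  Digit '0' (value 0) x 2^8 = 0
  Digit '1' (value 1) x 2^7 = 128
  Digit '0' (value 0) x 2^6 = 0
  Digit '1' (value 1) x 2^5 = 32
  Digit '1' (value 1) x 2^4 = 16
  Digit '1' (value 1) x 2^3 = 8
  Digit '0' (value 0) x 2^2 = 0
  Digit '0' (value 0) x 2^1 = 0
  Digit '1' (value 1) x 2^0 = 1
Sum = 7865

7865


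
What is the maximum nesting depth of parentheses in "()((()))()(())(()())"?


Input: "()((()))()(())(()())"
Tracking depth:
  Position 0 '(': depth becomes 1
  Position 1 ')': depth becomes 0
  Position 2 '(': depth becomes 1
  Position 3 '(': depth becomes 2
  Position 4 '(': depth becomes 3
  Position 5 ')': depth becomes 2
  Position 6 ')': depth becomes 1
  Position 7 ')': depth becomes 0
  Position 8 '(': depth becomes 1
  Position 9 ')': depth becomes 0
  Position 10 '(': depth becomes 1
  Position 11 '(': depth becomes 2
  Position 12 ')': depth becomes 1
  Position 13 ')': depth becomes 0
  Position 14 '(': depth becomes 1
  Position 15 '(': depth becomes 2
  Position 16 ')': depth becomes 1
  Position 17 '(': depth becomes 2
  Position 18 ')': depth becomes 1
  Position 19 ')': depth becomes 0
Maximum depth reached: 3

3


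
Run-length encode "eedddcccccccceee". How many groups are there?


Input: eedddcccccccceee
Scanning for consecutive runs:
  Group 1: 'e' x 2 (positions 0-1)
  Group 2: 'd' x 3 (positions 2-4)
  Group 3: 'c' x 8 (positions 5-12)
  Group 4: 'e' x 3 (positions 13-15)
Total groups: 4

4


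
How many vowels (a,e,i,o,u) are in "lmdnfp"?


Input: lmdnfp
Checking each character:
  'l' at position 0: consonant
  'm' at position 1: consonant
  'd' at position 2: consonant
  'n' at position 3: consonant
  'f' at position 4: consonant
  'p' at position 5: consonant
Total vowels: 0

0


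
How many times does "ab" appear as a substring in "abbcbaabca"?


Searching for "ab" in "abbcbaabca"
Scanning each position:
  Position 0: "ab" => MATCH
  Position 1: "bb" => no
  Position 2: "bc" => no
  Position 3: "cb" => no
  Position 4: "ba" => no
  Position 5: "aa" => no
  Position 6: "ab" => MATCH
  Position 7: "bc" => no
  Position 8: "ca" => no
Total occurrences: 2

2


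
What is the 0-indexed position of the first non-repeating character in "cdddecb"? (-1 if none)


Input: cdddecb
Character frequencies:
  'b': 1
  'c': 2
  'd': 3
  'e': 1
Scanning left to right for freq == 1:
  Position 0 ('c'): freq=2, skip
  Position 1 ('d'): freq=3, skip
  Position 2 ('d'): freq=3, skip
  Position 3 ('d'): freq=3, skip
  Position 4 ('e'): unique! => answer = 4

4


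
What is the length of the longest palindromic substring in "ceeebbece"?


Input: "ceeebbece"
Checking substrings for palindromes:
  [3:7] "ebbe" (len 4) => palindrome
  [1:4] "eee" (len 3) => palindrome
  [6:9] "ece" (len 3) => palindrome
  [1:3] "ee" (len 2) => palindrome
  [2:4] "ee" (len 2) => palindrome
  [4:6] "bb" (len 2) => palindrome
Longest palindromic substring: "ebbe" with length 4

4


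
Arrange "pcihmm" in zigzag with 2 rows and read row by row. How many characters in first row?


Zigzag "pcihmm" into 2 rows:
Placing characters:
  'p' => row 0
  'c' => row 1
  'i' => row 0
  'h' => row 1
  'm' => row 0
  'm' => row 1
Rows:
  Row 0: "pim"
  Row 1: "chm"
First row length: 3

3


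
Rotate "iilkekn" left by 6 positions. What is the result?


Input: "iilkekn", rotate left by 6
First 6 characters: "iilkek"
Remaining characters: "n"
Concatenate remaining + first: "n" + "iilkek" = "niilkek"

niilkek


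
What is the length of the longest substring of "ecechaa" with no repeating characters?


Input: "ecechaa"
Sliding window (track last position of each char):
  Position 0 ('e'): window [0,0] length 1 -- new best
  Position 1 ('c'): window [0,1] length 2 -- new best
  Position 2 ('e'): repeat (last at 0), move window start to 1
  Position 2 ('e'): window [1,2] length 2
  Position 3 ('c'): repeat (last at 1), move window start to 2
  Position 3 ('c'): window [2,3] length 2
  Position 4 ('h'): window [2,4] length 3 -- new best
  Position 5 ('a'): window [2,5] length 4 -- new best
  Position 6 ('a'): repeat (last at 5), move window start to 6
  Position 6 ('a'): window [6,6] length 1
Longest substring with no repeats: "echa" with length 4

4


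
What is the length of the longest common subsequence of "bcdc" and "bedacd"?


LCS of "bcdc" and "bedacd"
DP table:
           b    e    d    a    c    d
      0    0    0    0    0    0    0
  b   0    1    1    1    1    1    1
  c   0    1    1    1    1    2    2
  d   0    1    1    2    2    2    3
  c   0    1    1    2    2    3    3
LCS length = dp[4][6] = 3

3


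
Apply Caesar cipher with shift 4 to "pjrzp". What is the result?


Caesar cipher: shift "pjrzp" by 4
  'p' (pos 15) + 4 = pos 19 = 't'
  'j' (pos 9) + 4 = pos 13 = 'n'
  'r' (pos 17) + 4 = pos 21 = 'v'
  'z' (pos 25) + 4 = pos 3 = 'd'
  'p' (pos 15) + 4 = pos 19 = 't'
Result: tnvdt

tnvdt


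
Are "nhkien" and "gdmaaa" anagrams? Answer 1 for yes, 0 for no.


Strings: "nhkien", "gdmaaa"
Sorted first:  ehiknn
Sorted second: aaadgm
Differ at position 0: 'e' vs 'a' => not anagrams

0


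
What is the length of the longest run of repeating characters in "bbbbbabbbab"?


Input: "bbbbbabbbab"
Scanning for longest run:
  Position 1 ('b'): continues run of 'b', length=2
  Position 2 ('b'): continues run of 'b', length=3
  Position 3 ('b'): continues run of 'b', length=4
  Position 4 ('b'): continues run of 'b', length=5
  Position 5 ('a'): new char, reset run to 1
  Position 6 ('b'): new char, reset run to 1
  Position 7 ('b'): continues run of 'b', length=2
  Position 8 ('b'): continues run of 'b', length=3
  Position 9 ('a'): new char, reset run to 1
  Position 10 ('b'): new char, reset run to 1
Longest run: 'b' with length 5

5


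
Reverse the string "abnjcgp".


Input: abnjcgp
Reading characters right to left:
  Position 6: 'p'
  Position 5: 'g'
  Position 4: 'c'
  Position 3: 'j'
  Position 2: 'n'
  Position 1: 'b'
  Position 0: 'a'
Reversed: pgcjnba

pgcjnba


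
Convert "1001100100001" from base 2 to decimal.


Input: "1001100100001" in base 2
Positional expansion:
  Digit '1' (value 1) x 2^12 = 4096
  Digit '0' (value 0) x 2^11 = 0
  Digit '0' (value 0) x 2^10 = 0
  Digit '1' (value 1) x 2^9 = 512
  Digit '1' (value 1) x 2^8 = 256
  Digit '0' (value 0) x 2^7 = 0
  Digit '0' (value 0) x 2^6 = 0
  Digit '1' (value 1) x 2^5 = 32
  Digit '0' (value 0) x 2^4 = 0
  Digit '0' (value 0) x 2^3 = 0
  Digit '0' (value 0) x 2^2 = 0
  Digit '0' (value 0) x 2^1 = 0
  Digit '1' (value 1) x 2^0 = 1
Sum = 4897

4897


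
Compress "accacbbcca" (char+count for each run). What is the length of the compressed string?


Input: accacbbcca
Runs:
  'a' x 1 => "a1"
  'c' x 2 => "c2"
  'a' x 1 => "a1"
  'c' x 1 => "c1"
  'b' x 2 => "b2"
  'c' x 2 => "c2"
  'a' x 1 => "a1"
Compressed: "a1c2a1c1b2c2a1"
Compressed length: 14

14


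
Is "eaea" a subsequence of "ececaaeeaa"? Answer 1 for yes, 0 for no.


Check if "eaea" is a subsequence of "ececaaeeaa"
Greedy scan:
  Position 0 ('e'): matches sub[0] = 'e'
  Position 1 ('c'): no match needed
  Position 2 ('e'): no match needed
  Position 3 ('c'): no match needed
  Position 4 ('a'): matches sub[1] = 'a'
  Position 5 ('a'): no match needed
  Position 6 ('e'): matches sub[2] = 'e'
  Position 7 ('e'): no match needed
  Position 8 ('a'): matches sub[3] = 'a'
  Position 9 ('a'): no match needed
All 4 characters matched => is a subsequence

1


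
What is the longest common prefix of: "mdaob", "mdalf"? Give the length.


Words: mdaob, mdalf
  Position 0: all 'm' => match
  Position 1: all 'd' => match
  Position 2: all 'a' => match
  Position 3: ('o', 'l') => mismatch, stop
LCP = "mda" (length 3)

3


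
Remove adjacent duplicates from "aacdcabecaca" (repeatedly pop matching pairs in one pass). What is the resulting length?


Input: aacdcabecaca
Stack-based adjacent duplicate removal:
  Read 'a': push. Stack: a
  Read 'a': matches stack top 'a' => pop. Stack: (empty)
  Read 'c': push. Stack: c
  Read 'd': push. Stack: cd
  Read 'c': push. Stack: cdc
  Read 'a': push. Stack: cdca
  Read 'b': push. Stack: cdcab
  Read 'e': push. Stack: cdcabe
  Read 'c': push. Stack: cdcabec
  Read 'a': push. Stack: cdcabeca
  Read 'c': push. Stack: cdcabecac
  Read 'a': push. Stack: cdcabecaca
Final stack: "cdcabecaca" (length 10)

10


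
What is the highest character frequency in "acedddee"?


Input: acedddee
Character counts:
  'a': 1
  'c': 1
  'd': 3
  'e': 3
Maximum frequency: 3

3


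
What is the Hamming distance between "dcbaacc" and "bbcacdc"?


Comparing "dcbaacc" and "bbcacdc" position by position:
  Position 0: 'd' vs 'b' => differ
  Position 1: 'c' vs 'b' => differ
  Position 2: 'b' vs 'c' => differ
  Position 3: 'a' vs 'a' => same
  Position 4: 'a' vs 'c' => differ
  Position 5: 'c' vs 'd' => differ
  Position 6: 'c' vs 'c' => same
Total differences (Hamming distance): 5

5


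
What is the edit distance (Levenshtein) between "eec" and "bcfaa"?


Computing edit distance: "eec" -> "bcfaa"
DP table:
           b    c    f    a    a
      0    1    2    3    4    5
  e   1    1    2    3    4    5
  e   2    2    2    3    4    5
  c   3    3    2    3    4    5
Edit distance = dp[3][5] = 5

5


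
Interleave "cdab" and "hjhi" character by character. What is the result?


Interleaving "cdab" and "hjhi":
  Position 0: 'c' from first, 'h' from second => "ch"
  Position 1: 'd' from first, 'j' from second => "dj"
  Position 2: 'a' from first, 'h' from second => "ah"
  Position 3: 'b' from first, 'i' from second => "bi"
Result: chdjahbi

chdjahbi


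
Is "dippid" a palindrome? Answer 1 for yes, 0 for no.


Input: dippid
Reversed: dippid
  Compare pos 0 ('d') with pos 5 ('d'): match
  Compare pos 1 ('i') with pos 4 ('i'): match
  Compare pos 2 ('p') with pos 3 ('p'): match
Result: palindrome

1


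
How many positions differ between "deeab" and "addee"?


Comparing "deeab" and "addee" position by position:
  Position 0: 'd' vs 'a' => DIFFER
  Position 1: 'e' vs 'd' => DIFFER
  Position 2: 'e' vs 'd' => DIFFER
  Position 3: 'a' vs 'e' => DIFFER
  Position 4: 'b' vs 'e' => DIFFER
Positions that differ: 5

5


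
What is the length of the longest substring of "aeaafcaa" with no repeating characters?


Input: "aeaafcaa"
Sliding window (track last position of each char):
  Position 0 ('a'): window [0,0] length 1 -- new best
  Position 1 ('e'): window [0,1] length 2 -- new best
  Position 2 ('a'): repeat (last at 0), move window start to 1
  Position 2 ('a'): window [1,2] length 2
  Position 3 ('a'): repeat (last at 2), move window start to 3
  Position 3 ('a'): window [3,3] length 1
  Position 4 ('f'): window [3,4] length 2
  Position 5 ('c'): window [3,5] length 3 -- new best
  Position 6 ('a'): repeat (last at 3), move window start to 4
  Position 6 ('a'): window [4,6] length 3
  Position 7 ('a'): repeat (last at 6), move window start to 7
  Position 7 ('a'): window [7,7] length 1
Longest substring with no repeats: "afc" with length 3

3


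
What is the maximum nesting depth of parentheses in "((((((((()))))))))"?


Input: "((((((((()))))))))"
Tracking depth:
  Position 0 '(': depth becomes 1
  Position 1 '(': depth becomes 2
  Position 2 '(': depth becomes 3
  Position 3 '(': depth becomes 4
  Position 4 '(': depth becomes 5
  Position 5 '(': depth becomes 6
  Position 6 '(': depth becomes 7
  Position 7 '(': depth becomes 8
  Position 8 '(': depth becomes 9
  Position 9 ')': depth becomes 8
  Position 10 ')': depth becomes 7
  Position 11 ')': depth becomes 6
  Position 12 ')': depth becomes 5
  Position 13 ')': depth becomes 4
  Position 14 ')': depth becomes 3
  Position 15 ')': depth becomes 2
  Position 16 ')': depth becomes 1
  Position 17 ')': depth becomes 0
Maximum depth reached: 9

9


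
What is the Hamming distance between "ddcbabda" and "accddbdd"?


Comparing "ddcbabda" and "accddbdd" position by position:
  Position 0: 'd' vs 'a' => differ
  Position 1: 'd' vs 'c' => differ
  Position 2: 'c' vs 'c' => same
  Position 3: 'b' vs 'd' => differ
  Position 4: 'a' vs 'd' => differ
  Position 5: 'b' vs 'b' => same
  Position 6: 'd' vs 'd' => same
  Position 7: 'a' vs 'd' => differ
Total differences (Hamming distance): 5

5


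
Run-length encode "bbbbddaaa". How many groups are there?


Input: bbbbddaaa
Scanning for consecutive runs:
  Group 1: 'b' x 4 (positions 0-3)
  Group 2: 'd' x 2 (positions 4-5)
  Group 3: 'a' x 3 (positions 6-8)
Total groups: 3

3


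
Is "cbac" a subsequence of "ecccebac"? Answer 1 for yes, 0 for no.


Check if "cbac" is a subsequence of "ecccebac"
Greedy scan:
  Position 0 ('e'): no match needed
  Position 1 ('c'): matches sub[0] = 'c'
  Position 2 ('c'): no match needed
  Position 3 ('c'): no match needed
  Position 4 ('e'): no match needed
  Position 5 ('b'): matches sub[1] = 'b'
  Position 6 ('a'): matches sub[2] = 'a'
  Position 7 ('c'): matches sub[3] = 'c'
All 4 characters matched => is a subsequence

1


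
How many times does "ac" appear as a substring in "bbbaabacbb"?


Searching for "ac" in "bbbaabacbb"
Scanning each position:
  Position 0: "bb" => no
  Position 1: "bb" => no
  Position 2: "ba" => no
  Position 3: "aa" => no
  Position 4: "ab" => no
  Position 5: "ba" => no
  Position 6: "ac" => MATCH
  Position 7: "cb" => no
  Position 8: "bb" => no
Total occurrences: 1

1


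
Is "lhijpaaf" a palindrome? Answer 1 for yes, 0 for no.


Input: lhijpaaf
Reversed: faapjihl
  Compare pos 0 ('l') with pos 7 ('f'): MISMATCH
  Compare pos 1 ('h') with pos 6 ('a'): MISMATCH
  Compare pos 2 ('i') with pos 5 ('a'): MISMATCH
  Compare pos 3 ('j') with pos 4 ('p'): MISMATCH
Result: not a palindrome

0


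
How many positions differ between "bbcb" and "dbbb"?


Comparing "bbcb" and "dbbb" position by position:
  Position 0: 'b' vs 'd' => DIFFER
  Position 1: 'b' vs 'b' => same
  Position 2: 'c' vs 'b' => DIFFER
  Position 3: 'b' vs 'b' => same
Positions that differ: 2

2


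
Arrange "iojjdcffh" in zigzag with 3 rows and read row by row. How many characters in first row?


Zigzag "iojjdcffh" into 3 rows:
Placing characters:
  'i' => row 0
  'o' => row 1
  'j' => row 2
  'j' => row 1
  'd' => row 0
  'c' => row 1
  'f' => row 2
  'f' => row 1
  'h' => row 0
Rows:
  Row 0: "idh"
  Row 1: "ojcf"
  Row 2: "jf"
First row length: 3

3


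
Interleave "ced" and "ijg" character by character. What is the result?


Interleaving "ced" and "ijg":
  Position 0: 'c' from first, 'i' from second => "ci"
  Position 1: 'e' from first, 'j' from second => "ej"
  Position 2: 'd' from first, 'g' from second => "dg"
Result: ciejdg

ciejdg


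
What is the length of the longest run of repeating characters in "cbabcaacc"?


Input: "cbabcaacc"
Scanning for longest run:
  Position 1 ('b'): new char, reset run to 1
  Position 2 ('a'): new char, reset run to 1
  Position 3 ('b'): new char, reset run to 1
  Position 4 ('c'): new char, reset run to 1
  Position 5 ('a'): new char, reset run to 1
  Position 6 ('a'): continues run of 'a', length=2
  Position 7 ('c'): new char, reset run to 1
  Position 8 ('c'): continues run of 'c', length=2
Longest run: 'a' with length 2

2


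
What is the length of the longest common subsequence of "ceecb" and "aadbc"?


LCS of "ceecb" and "aadbc"
DP table:
           a    a    d    b    c
      0    0    0    0    0    0
  c   0    0    0    0    0    1
  e   0    0    0    0    0    1
  e   0    0    0    0    0    1
  c   0    0    0    0    0    1
  b   0    0    0    0    1    1
LCS length = dp[5][5] = 1

1


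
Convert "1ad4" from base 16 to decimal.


Input: "1ad4" in base 16
Positional expansion:
  Digit '1' (value 1) x 16^3 = 4096
  Digit 'a' (value 10) x 16^2 = 2560
  Digit 'd' (value 13) x 16^1 = 208
  Digit '4' (value 4) x 16^0 = 4
Sum = 6868

6868


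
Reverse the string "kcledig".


Input: kcledig
Reading characters right to left:
  Position 6: 'g'
  Position 5: 'i'
  Position 4: 'd'
  Position 3: 'e'
  Position 2: 'l'
  Position 1: 'c'
  Position 0: 'k'
Reversed: gidelck

gidelck


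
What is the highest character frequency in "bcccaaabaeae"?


Input: bcccaaabaeae
Character counts:
  'a': 5
  'b': 2
  'c': 3
  'e': 2
Maximum frequency: 5

5


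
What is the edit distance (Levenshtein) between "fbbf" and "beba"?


Computing edit distance: "fbbf" -> "beba"
DP table:
           b    e    b    a
      0    1    2    3    4
  f   1    1    2    3    4
  b   2    1    2    2    3
  b   3    2    2    2    3
  f   4    3    3    3    3
Edit distance = dp[4][4] = 3

3


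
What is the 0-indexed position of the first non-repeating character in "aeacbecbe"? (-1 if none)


Input: aeacbecbe
Character frequencies:
  'a': 2
  'b': 2
  'c': 2
  'e': 3
Scanning left to right for freq == 1:
  Position 0 ('a'): freq=2, skip
  Position 1 ('e'): freq=3, skip
  Position 2 ('a'): freq=2, skip
  Position 3 ('c'): freq=2, skip
  Position 4 ('b'): freq=2, skip
  Position 5 ('e'): freq=3, skip
  Position 6 ('c'): freq=2, skip
  Position 7 ('b'): freq=2, skip
  Position 8 ('e'): freq=3, skip
  No unique character found => answer = -1

-1


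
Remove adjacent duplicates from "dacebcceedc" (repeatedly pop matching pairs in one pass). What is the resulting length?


Input: dacebcceedc
Stack-based adjacent duplicate removal:
  Read 'd': push. Stack: d
  Read 'a': push. Stack: da
  Read 'c': push. Stack: dac
  Read 'e': push. Stack: dace
  Read 'b': push. Stack: daceb
  Read 'c': push. Stack: dacebc
  Read 'c': matches stack top 'c' => pop. Stack: daceb
  Read 'e': push. Stack: dacebe
  Read 'e': matches stack top 'e' => pop. Stack: daceb
  Read 'd': push. Stack: dacebd
  Read 'c': push. Stack: dacebdc
Final stack: "dacebdc" (length 7)

7


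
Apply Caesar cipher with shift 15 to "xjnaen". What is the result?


Caesar cipher: shift "xjnaen" by 15
  'x' (pos 23) + 15 = pos 12 = 'm'
  'j' (pos 9) + 15 = pos 24 = 'y'
  'n' (pos 13) + 15 = pos 2 = 'c'
  'a' (pos 0) + 15 = pos 15 = 'p'
  'e' (pos 4) + 15 = pos 19 = 't'
  'n' (pos 13) + 15 = pos 2 = 'c'
Result: mycptc

mycptc


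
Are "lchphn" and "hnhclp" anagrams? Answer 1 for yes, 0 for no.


Strings: "lchphn", "hnhclp"
Sorted first:  chhlnp
Sorted second: chhlnp
Sorted forms match => anagrams

1


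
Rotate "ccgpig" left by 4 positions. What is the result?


Input: "ccgpig", rotate left by 4
First 4 characters: "ccgp"
Remaining characters: "ig"
Concatenate remaining + first: "ig" + "ccgp" = "igccgp"

igccgp


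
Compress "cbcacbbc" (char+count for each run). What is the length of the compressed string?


Input: cbcacbbc
Runs:
  'c' x 1 => "c1"
  'b' x 1 => "b1"
  'c' x 1 => "c1"
  'a' x 1 => "a1"
  'c' x 1 => "c1"
  'b' x 2 => "b2"
  'c' x 1 => "c1"
Compressed: "c1b1c1a1c1b2c1"
Compressed length: 14

14


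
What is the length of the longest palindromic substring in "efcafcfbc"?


Input: "efcafcfbc"
Checking substrings for palindromes:
  [4:7] "fcf" (len 3) => palindrome
Longest palindromic substring: "fcf" with length 3

3


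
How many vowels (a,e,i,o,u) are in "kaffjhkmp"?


Input: kaffjhkmp
Checking each character:
  'k' at position 0: consonant
  'a' at position 1: vowel (running total: 1)
  'f' at position 2: consonant
  'f' at position 3: consonant
  'j' at position 4: consonant
  'h' at position 5: consonant
  'k' at position 6: consonant
  'm' at position 7: consonant
  'p' at position 8: consonant
Total vowels: 1

1


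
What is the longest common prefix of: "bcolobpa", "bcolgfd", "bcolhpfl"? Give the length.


Words: bcolobpa, bcolgfd, bcolhpfl
  Position 0: all 'b' => match
  Position 1: all 'c' => match
  Position 2: all 'o' => match
  Position 3: all 'l' => match
  Position 4: ('o', 'g', 'h') => mismatch, stop
LCP = "bcol" (length 4)

4


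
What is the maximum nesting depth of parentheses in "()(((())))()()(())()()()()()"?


Input: "()(((())))()()(())()()()()()"
Tracking depth:
  Position 0 '(': depth becomes 1
  Position 1 ')': depth becomes 0
  Position 2 '(': depth becomes 1
  Position 3 '(': depth becomes 2
  Position 4 '(': depth becomes 3
  Position 5 '(': depth becomes 4
  Position 6 ')': depth becomes 3
  Position 7 ')': depth becomes 2
  Position 8 ')': depth becomes 1
  Position 9 ')': depth becomes 0
  Position 10 '(': depth becomes 1
  Position 11 ')': depth becomes 0
  Position 12 '(': depth becomes 1
  Position 13 ')': depth becomes 0
  Position 14 '(': depth becomes 1
  Position 15 '(': depth becomes 2
  Position 16 ')': depth becomes 1
  Position 17 ')': depth becomes 0
  Position 18 '(': depth becomes 1
  Position 19 ')': depth becomes 0
  Position 20 '(': depth becomes 1
  Position 21 ')': depth becomes 0
  Position 22 '(': depth becomes 1
  Position 23 ')': depth becomes 0
  Position 24 '(': depth becomes 1
  Position 25 ')': depth becomes 0
  Position 26 '(': depth becomes 1
  Position 27 ')': depth becomes 0
Maximum depth reached: 4

4


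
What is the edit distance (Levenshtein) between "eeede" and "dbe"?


Computing edit distance: "eeede" -> "dbe"
DP table:
           d    b    e
      0    1    2    3
  e   1    1    2    2
  e   2    2    2    2
  e   3    3    3    2
  d   4    3    4    3
  e   5    4    4    4
Edit distance = dp[5][3] = 4

4


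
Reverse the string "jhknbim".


Input: jhknbim
Reading characters right to left:
  Position 6: 'm'
  Position 5: 'i'
  Position 4: 'b'
  Position 3: 'n'
  Position 2: 'k'
  Position 1: 'h'
  Position 0: 'j'
Reversed: mibnkhj

mibnkhj


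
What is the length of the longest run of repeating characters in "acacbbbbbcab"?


Input: "acacbbbbbcab"
Scanning for longest run:
  Position 1 ('c'): new char, reset run to 1
  Position 2 ('a'): new char, reset run to 1
  Position 3 ('c'): new char, reset run to 1
  Position 4 ('b'): new char, reset run to 1
  Position 5 ('b'): continues run of 'b', length=2
  Position 6 ('b'): continues run of 'b', length=3
  Position 7 ('b'): continues run of 'b', length=4
  Position 8 ('b'): continues run of 'b', length=5
  Position 9 ('c'): new char, reset run to 1
  Position 10 ('a'): new char, reset run to 1
  Position 11 ('b'): new char, reset run to 1
Longest run: 'b' with length 5

5


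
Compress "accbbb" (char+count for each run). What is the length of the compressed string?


Input: accbbb
Runs:
  'a' x 1 => "a1"
  'c' x 2 => "c2"
  'b' x 3 => "b3"
Compressed: "a1c2b3"
Compressed length: 6

6


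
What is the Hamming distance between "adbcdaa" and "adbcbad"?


Comparing "adbcdaa" and "adbcbad" position by position:
  Position 0: 'a' vs 'a' => same
  Position 1: 'd' vs 'd' => same
  Position 2: 'b' vs 'b' => same
  Position 3: 'c' vs 'c' => same
  Position 4: 'd' vs 'b' => differ
  Position 5: 'a' vs 'a' => same
  Position 6: 'a' vs 'd' => differ
Total differences (Hamming distance): 2

2


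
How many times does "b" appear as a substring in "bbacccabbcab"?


Searching for "b" in "bbacccabbcab"
Scanning each position:
  Position 0: "b" => MATCH
  Position 1: "b" => MATCH
  Position 2: "a" => no
  Position 3: "c" => no
  Position 4: "c" => no
  Position 5: "c" => no
  Position 6: "a" => no
  Position 7: "b" => MATCH
  Position 8: "b" => MATCH
  Position 9: "c" => no
  Position 10: "a" => no
  Position 11: "b" => MATCH
Total occurrences: 5

5


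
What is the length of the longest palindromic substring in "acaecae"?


Input: "acaecae"
Checking substrings for palindromes:
  [0:3] "aca" (len 3) => palindrome
Longest palindromic substring: "aca" with length 3

3


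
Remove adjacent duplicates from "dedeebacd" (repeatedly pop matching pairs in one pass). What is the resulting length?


Input: dedeebacd
Stack-based adjacent duplicate removal:
  Read 'd': push. Stack: d
  Read 'e': push. Stack: de
  Read 'd': push. Stack: ded
  Read 'e': push. Stack: dede
  Read 'e': matches stack top 'e' => pop. Stack: ded
  Read 'b': push. Stack: dedb
  Read 'a': push. Stack: dedba
  Read 'c': push. Stack: dedbac
  Read 'd': push. Stack: dedbacd
Final stack: "dedbacd" (length 7)

7


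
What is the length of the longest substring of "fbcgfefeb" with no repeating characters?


Input: "fbcgfefeb"
Sliding window (track last position of each char):
  Position 0 ('f'): window [0,0] length 1 -- new best
  Position 1 ('b'): window [0,1] length 2 -- new best
  Position 2 ('c'): window [0,2] length 3 -- new best
  Position 3 ('g'): window [0,3] length 4 -- new best
  Position 4 ('f'): repeat (last at 0), move window start to 1
  Position 4 ('f'): window [1,4] length 4
  Position 5 ('e'): window [1,5] length 5 -- new best
  Position 6 ('f'): repeat (last at 4), move window start to 5
  Position 6 ('f'): window [5,6] length 2
  Position 7 ('e'): repeat (last at 5), move window start to 6
  Position 7 ('e'): window [6,7] length 2
  Position 8 ('b'): window [6,8] length 3
Longest substring with no repeats: "bcgfe" with length 5

5


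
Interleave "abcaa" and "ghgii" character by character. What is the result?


Interleaving "abcaa" and "ghgii":
  Position 0: 'a' from first, 'g' from second => "ag"
  Position 1: 'b' from first, 'h' from second => "bh"
  Position 2: 'c' from first, 'g' from second => "cg"
  Position 3: 'a' from first, 'i' from second => "ai"
  Position 4: 'a' from first, 'i' from second => "ai"
Result: agbhcgaiai

agbhcgaiai


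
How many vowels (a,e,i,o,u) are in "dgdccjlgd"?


Input: dgdccjlgd
Checking each character:
  'd' at position 0: consonant
  'g' at position 1: consonant
  'd' at position 2: consonant
  'c' at position 3: consonant
  'c' at position 4: consonant
  'j' at position 5: consonant
  'l' at position 6: consonant
  'g' at position 7: consonant
  'd' at position 8: consonant
Total vowels: 0

0
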